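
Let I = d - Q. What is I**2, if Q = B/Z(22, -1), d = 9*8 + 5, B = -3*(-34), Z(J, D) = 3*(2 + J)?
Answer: 822649/144 ≈ 5712.8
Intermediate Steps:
Z(J, D) = 6 + 3*J
B = 102
d = 77 (d = 72 + 5 = 77)
Q = 17/12 (Q = 102/(6 + 3*22) = 102/(6 + 66) = 102/72 = 102*(1/72) = 17/12 ≈ 1.4167)
I = 907/12 (I = 77 - 1*17/12 = 77 - 17/12 = 907/12 ≈ 75.583)
I**2 = (907/12)**2 = 822649/144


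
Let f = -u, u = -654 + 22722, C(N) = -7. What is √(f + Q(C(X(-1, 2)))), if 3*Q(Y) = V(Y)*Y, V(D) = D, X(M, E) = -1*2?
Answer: I*√198465/3 ≈ 148.5*I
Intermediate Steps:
X(M, E) = -2
u = 22068
f = -22068 (f = -1*22068 = -22068)
Q(Y) = Y²/3 (Q(Y) = (Y*Y)/3 = Y²/3)
√(f + Q(C(X(-1, 2)))) = √(-22068 + (⅓)*(-7)²) = √(-22068 + (⅓)*49) = √(-22068 + 49/3) = √(-66155/3) = I*√198465/3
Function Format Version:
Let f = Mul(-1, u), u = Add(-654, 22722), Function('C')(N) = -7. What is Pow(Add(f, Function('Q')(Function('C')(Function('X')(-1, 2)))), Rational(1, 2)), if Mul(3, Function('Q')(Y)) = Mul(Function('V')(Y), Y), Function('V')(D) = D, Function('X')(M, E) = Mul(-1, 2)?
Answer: Mul(Rational(1, 3), I, Pow(198465, Rational(1, 2))) ≈ Mul(148.50, I)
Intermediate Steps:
Function('X')(M, E) = -2
u = 22068
f = -22068 (f = Mul(-1, 22068) = -22068)
Function('Q')(Y) = Mul(Rational(1, 3), Pow(Y, 2)) (Function('Q')(Y) = Mul(Rational(1, 3), Mul(Y, Y)) = Mul(Rational(1, 3), Pow(Y, 2)))
Pow(Add(f, Function('Q')(Function('C')(Function('X')(-1, 2)))), Rational(1, 2)) = Pow(Add(-22068, Mul(Rational(1, 3), Pow(-7, 2))), Rational(1, 2)) = Pow(Add(-22068, Mul(Rational(1, 3), 49)), Rational(1, 2)) = Pow(Add(-22068, Rational(49, 3)), Rational(1, 2)) = Pow(Rational(-66155, 3), Rational(1, 2)) = Mul(Rational(1, 3), I, Pow(198465, Rational(1, 2)))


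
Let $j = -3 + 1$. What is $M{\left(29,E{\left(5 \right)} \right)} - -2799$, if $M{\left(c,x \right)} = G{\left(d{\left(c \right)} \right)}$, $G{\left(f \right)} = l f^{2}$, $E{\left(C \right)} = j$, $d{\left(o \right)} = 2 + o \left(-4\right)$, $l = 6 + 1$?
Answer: $93771$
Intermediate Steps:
$l = 7$
$j = -2$
$d{\left(o \right)} = 2 - 4 o$
$E{\left(C \right)} = -2$
$G{\left(f \right)} = 7 f^{2}$
$M{\left(c,x \right)} = 7 \left(2 - 4 c\right)^{2}$
$M{\left(29,E{\left(5 \right)} \right)} - -2799 = 28 \left(-1 + 2 \cdot 29\right)^{2} - -2799 = 28 \left(-1 + 58\right)^{2} + 2799 = 28 \cdot 57^{2} + 2799 = 28 \cdot 3249 + 2799 = 90972 + 2799 = 93771$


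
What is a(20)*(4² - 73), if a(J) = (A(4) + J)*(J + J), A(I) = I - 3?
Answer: -47880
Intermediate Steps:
A(I) = -3 + I
a(J) = 2*J*(1 + J) (a(J) = ((-3 + 4) + J)*(J + J) = (1 + J)*(2*J) = 2*J*(1 + J))
a(20)*(4² - 73) = (2*20*(1 + 20))*(4² - 73) = (2*20*21)*(16 - 73) = 840*(-57) = -47880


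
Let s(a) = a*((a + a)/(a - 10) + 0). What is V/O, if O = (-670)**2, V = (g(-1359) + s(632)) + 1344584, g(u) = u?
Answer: 418142399/139607900 ≈ 2.9951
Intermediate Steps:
s(a) = 2*a**2/(-10 + a) (s(a) = a*((2*a)/(-10 + a) + 0) = a*(2*a/(-10 + a) + 0) = a*(2*a/(-10 + a)) = 2*a**2/(-10 + a))
V = 418142399/311 (V = (-1359 + 2*632**2/(-10 + 632)) + 1344584 = (-1359 + 2*399424/622) + 1344584 = (-1359 + 2*399424*(1/622)) + 1344584 = (-1359 + 399424/311) + 1344584 = -23225/311 + 1344584 = 418142399/311 ≈ 1.3445e+6)
O = 448900
V/O = (418142399/311)/448900 = (418142399/311)*(1/448900) = 418142399/139607900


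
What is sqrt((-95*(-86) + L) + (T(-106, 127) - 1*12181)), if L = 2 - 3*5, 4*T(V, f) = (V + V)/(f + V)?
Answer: I*sqrt(1775697)/21 ≈ 63.455*I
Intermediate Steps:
T(V, f) = V/(2*(V + f)) (T(V, f) = ((V + V)/(f + V))/4 = ((2*V)/(V + f))/4 = (2*V/(V + f))/4 = V/(2*(V + f)))
L = -13 (L = 2 - 15 = -13)
sqrt((-95*(-86) + L) + (T(-106, 127) - 1*12181)) = sqrt((-95*(-86) - 13) + ((1/2)*(-106)/(-106 + 127) - 1*12181)) = sqrt((8170 - 13) + ((1/2)*(-106)/21 - 12181)) = sqrt(8157 + ((1/2)*(-106)*(1/21) - 12181)) = sqrt(8157 + (-53/21 - 12181)) = sqrt(8157 - 255854/21) = sqrt(-84557/21) = I*sqrt(1775697)/21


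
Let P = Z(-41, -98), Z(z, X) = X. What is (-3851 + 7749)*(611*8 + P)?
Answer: 18671420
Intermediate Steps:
P = -98
(-3851 + 7749)*(611*8 + P) = (-3851 + 7749)*(611*8 - 98) = 3898*(4888 - 98) = 3898*4790 = 18671420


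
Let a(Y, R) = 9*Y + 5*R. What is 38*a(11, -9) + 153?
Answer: 2205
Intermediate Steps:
a(Y, R) = 5*R + 9*Y
38*a(11, -9) + 153 = 38*(5*(-9) + 9*11) + 153 = 38*(-45 + 99) + 153 = 38*54 + 153 = 2052 + 153 = 2205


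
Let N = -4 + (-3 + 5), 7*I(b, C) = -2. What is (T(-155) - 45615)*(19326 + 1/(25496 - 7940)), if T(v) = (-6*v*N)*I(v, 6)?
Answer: -35691323000115/40964 ≈ -8.7128e+8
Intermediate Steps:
I(b, C) = -2/7 (I(b, C) = (⅐)*(-2) = -2/7)
N = -2 (N = -4 + 2 = -2)
T(v) = -24*v/7 (T(v) = -6*v*(-2)*(-2/7) = -(-12)*v*(-2/7) = (12*v)*(-2/7) = -24*v/7)
(T(-155) - 45615)*(19326 + 1/(25496 - 7940)) = (-24/7*(-155) - 45615)*(19326 + 1/(25496 - 7940)) = (3720/7 - 45615)*(19326 + 1/17556) = -315585*(19326 + 1/17556)/7 = -315585/7*339287257/17556 = -35691323000115/40964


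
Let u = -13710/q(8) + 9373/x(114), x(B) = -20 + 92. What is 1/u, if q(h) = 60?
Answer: -72/7079 ≈ -0.010171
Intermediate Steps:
x(B) = 72
u = -7079/72 (u = -13710/60 + 9373/72 = -13710*1/60 + 9373*(1/72) = -457/2 + 9373/72 = -7079/72 ≈ -98.319)
1/u = 1/(-7079/72) = -72/7079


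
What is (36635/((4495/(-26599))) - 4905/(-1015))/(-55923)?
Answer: 1364205700/351923439 ≈ 3.8764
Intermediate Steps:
(36635/((4495/(-26599))) - 4905/(-1015))/(-55923) = (36635/((4495*(-1/26599))) - 4905*(-1/1015))*(-1/55923) = (36635/(-4495/26599) + 981/203)*(-1/55923) = (36635*(-26599/4495) + 981/203)*(-1/55923) = (-194890873/899 + 981/203)*(-1/55923) = -1364205700/6293*(-1/55923) = 1364205700/351923439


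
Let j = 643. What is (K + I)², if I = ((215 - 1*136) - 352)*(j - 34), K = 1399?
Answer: 27178160164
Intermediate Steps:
I = -166257 (I = ((215 - 1*136) - 352)*(643 - 34) = ((215 - 136) - 352)*609 = (79 - 352)*609 = -273*609 = -166257)
(K + I)² = (1399 - 166257)² = (-164858)² = 27178160164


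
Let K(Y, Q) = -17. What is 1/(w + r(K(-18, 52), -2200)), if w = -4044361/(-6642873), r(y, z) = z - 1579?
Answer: -6642873/25099372706 ≈ -0.00026466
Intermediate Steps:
r(y, z) = -1579 + z
w = 4044361/6642873 (w = -4044361*(-1/6642873) = 4044361/6642873 ≈ 0.60883)
1/(w + r(K(-18, 52), -2200)) = 1/(4044361/6642873 + (-1579 - 2200)) = 1/(4044361/6642873 - 3779) = 1/(-25099372706/6642873) = -6642873/25099372706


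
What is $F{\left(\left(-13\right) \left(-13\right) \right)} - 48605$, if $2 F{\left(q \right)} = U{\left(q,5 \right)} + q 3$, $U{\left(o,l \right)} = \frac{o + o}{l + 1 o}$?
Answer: $- \frac{4206496}{87} \approx -48351.0$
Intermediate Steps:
$U{\left(o,l \right)} = \frac{2 o}{l + o}$
$F{\left(q \right)} = \frac{3 q}{2} + \frac{q}{5 + q}$ ($F{\left(q \right)} = \frac{\frac{2 q}{5 + q} + q 3}{2} = \frac{\frac{2 q}{5 + q} + 3 q}{2} = \frac{3 q + \frac{2 q}{5 + q}}{2} = \frac{3 q}{2} + \frac{q}{5 + q}$)
$F{\left(\left(-13\right) \left(-13\right) \right)} - 48605 = \frac{\left(-13\right) \left(-13\right) \left(17 + 3 \left(\left(-13\right) \left(-13\right)\right)\right)}{2 \left(5 - -169\right)} - 48605 = \frac{1}{2} \cdot 169 \frac{1}{5 + 169} \left(17 + 3 \cdot 169\right) - 48605 = \frac{1}{2} \cdot 169 \cdot \frac{1}{174} \left(17 + 507\right) - 48605 = \frac{1}{2} \cdot 169 \cdot \frac{1}{174} \cdot 524 - 48605 = \frac{22139}{87} - 48605 = - \frac{4206496}{87}$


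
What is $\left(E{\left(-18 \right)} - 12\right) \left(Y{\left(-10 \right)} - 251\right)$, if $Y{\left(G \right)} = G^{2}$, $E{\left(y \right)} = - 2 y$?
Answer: $-3624$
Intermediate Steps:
$\left(E{\left(-18 \right)} - 12\right) \left(Y{\left(-10 \right)} - 251\right) = \left(\left(-2\right) \left(-18\right) - 12\right) \left(\left(-10\right)^{2} - 251\right) = \left(36 - 12\right) \left(100 - 251\right) = 24 \left(-151\right) = -3624$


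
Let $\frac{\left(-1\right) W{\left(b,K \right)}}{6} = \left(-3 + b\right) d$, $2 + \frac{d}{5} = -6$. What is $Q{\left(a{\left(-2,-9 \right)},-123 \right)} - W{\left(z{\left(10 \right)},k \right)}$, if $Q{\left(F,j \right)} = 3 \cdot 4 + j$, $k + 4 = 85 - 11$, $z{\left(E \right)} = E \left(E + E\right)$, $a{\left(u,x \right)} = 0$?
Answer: $-47391$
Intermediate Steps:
$d = -40$ ($d = -10 + 5 \left(-6\right) = -10 - 30 = -40$)
$z{\left(E \right)} = 2 E^{2}$ ($z{\left(E \right)} = E 2 E = 2 E^{2}$)
$k = 70$ ($k = -4 + \left(85 - 11\right) = -4 + 74 = 70$)
$Q{\left(F,j \right)} = 12 + j$
$W{\left(b,K \right)} = -720 + 240 b$ ($W{\left(b,K \right)} = - 6 \left(-3 + b\right) \left(-40\right) = - 6 \left(120 - 40 b\right) = -720 + 240 b$)
$Q{\left(a{\left(-2,-9 \right)},-123 \right)} - W{\left(z{\left(10 \right)},k \right)} = \left(12 - 123\right) - \left(-720 + 240 \cdot 2 \cdot 10^{2}\right) = -111 - \left(-720 + 240 \cdot 2 \cdot 100\right) = -111 - \left(-720 + 240 \cdot 200\right) = -111 - \left(-720 + 48000\right) = -111 - 47280 = -47391$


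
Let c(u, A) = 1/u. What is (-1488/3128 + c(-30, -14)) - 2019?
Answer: -23688841/11730 ≈ -2019.5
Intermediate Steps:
(-1488/3128 + c(-30, -14)) - 2019 = (-1488/3128 + 1/(-30)) - 2019 = (-1488*1/3128 - 1/30) - 2019 = (-186/391 - 1/30) - 2019 = -5971/11730 - 2019 = -23688841/11730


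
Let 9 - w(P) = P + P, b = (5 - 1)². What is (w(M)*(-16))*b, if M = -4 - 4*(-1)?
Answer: -2304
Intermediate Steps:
b = 16 (b = 4² = 16)
M = 0 (M = -4 + 4 = 0)
w(P) = 9 - 2*P (w(P) = 9 - (P + P) = 9 - 2*P)
(w(M)*(-16))*b = ((9 - 2*0)*(-16))*16 = ((9 + 0)*(-16))*16 = (9*(-16))*16 = -144*16 = -2304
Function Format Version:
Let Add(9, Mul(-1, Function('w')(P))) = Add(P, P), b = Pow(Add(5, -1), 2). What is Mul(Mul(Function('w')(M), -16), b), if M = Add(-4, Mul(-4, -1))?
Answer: -2304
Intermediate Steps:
b = 16 (b = Pow(4, 2) = 16)
M = 0 (M = Add(-4, 4) = 0)
Function('w')(P) = Add(9, Mul(-2, P)) (Function('w')(P) = Add(9, Mul(-1, Add(P, P))) = Add(9, Mul(-1, Mul(2, P))) = Add(9, Mul(-2, P)))
Mul(Mul(Function('w')(M), -16), b) = Mul(Mul(Add(9, Mul(-2, 0)), -16), 16) = Mul(Mul(Add(9, 0), -16), 16) = Mul(Mul(9, -16), 16) = Mul(-144, 16) = -2304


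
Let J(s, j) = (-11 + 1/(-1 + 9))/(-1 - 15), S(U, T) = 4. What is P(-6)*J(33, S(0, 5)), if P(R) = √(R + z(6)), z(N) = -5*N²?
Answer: 87*I*√186/128 ≈ 9.2697*I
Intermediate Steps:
J(s, j) = 87/128 (J(s, j) = (-11 + 1/8)/(-16) = (-11 + ⅛)*(-1/16) = -87/8*(-1/16) = 87/128)
P(R) = √(-180 + R) (P(R) = √(R - 5*6²) = √(R - 5*36) = √(R - 180) = √(-180 + R))
P(-6)*J(33, S(0, 5)) = √(-180 - 6)*(87/128) = √(-186)*(87/128) = (I*√186)*(87/128) = 87*I*√186/128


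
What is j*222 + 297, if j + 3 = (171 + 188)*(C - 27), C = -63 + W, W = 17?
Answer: -5818323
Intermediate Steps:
C = -46 (C = -63 + 17 = -46)
j = -26210 (j = -3 + (171 + 188)*(-46 - 27) = -3 + 359*(-73) = -3 - 26207 = -26210)
j*222 + 297 = -26210*222 + 297 = -5818620 + 297 = -5818323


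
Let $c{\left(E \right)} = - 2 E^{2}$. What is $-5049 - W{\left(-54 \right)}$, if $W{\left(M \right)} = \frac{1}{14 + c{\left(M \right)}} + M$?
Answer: $- \frac{29060909}{5818} \approx -4995.0$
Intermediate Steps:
$W{\left(M \right)} = M + \frac{1}{14 - 2 M^{2}}$ ($W{\left(M \right)} = \frac{1}{14 - 2 M^{2}} + M = M + \frac{1}{14 - 2 M^{2}}$)
$-5049 - W{\left(-54 \right)} = -5049 - \frac{- \frac{1}{2} + \left(-54\right)^{3} - -378}{-7 + \left(-54\right)^{2}} = -5049 - \frac{- \frac{1}{2} - 157464 + 378}{-7 + 2916} = -5049 - \frac{1}{2909} \left(- \frac{314173}{2}\right) = -5049 - - \frac{314173}{5818} = -5049 + \frac{314173}{5818} = - \frac{29060909}{5818}$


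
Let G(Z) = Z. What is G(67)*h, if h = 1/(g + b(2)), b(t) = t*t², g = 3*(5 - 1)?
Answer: 67/20 ≈ 3.3500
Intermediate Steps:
g = 12 (g = 3*4 = 12)
b(t) = t³
h = 1/20 (h = 1/(12 + 2³) = 1/(12 + 8) = 1/20 ≈ 0.050000)
G(67)*h = 67*(1/20) = 67/20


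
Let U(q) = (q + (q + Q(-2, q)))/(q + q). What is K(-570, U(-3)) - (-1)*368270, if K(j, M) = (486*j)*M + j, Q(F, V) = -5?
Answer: -140170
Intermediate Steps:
U(q) = (-5 + 2*q)/(2*q) (U(q) = (q + (q - 5))/(q + q) = (q + (-5 + q))/((2*q)) = (-5 + 2*q)*(1/(2*q)) = (-5 + 2*q)/(2*q))
K(j, M) = j + 486*M*j (K(j, M) = 486*M*j + j = j + 486*M*j)
K(-570, U(-3)) - (-1)*368270 = -570*(1 + 486*((-5/2 - 3)/(-3))) - (-1)*368270 = -570*(1 + 486*(-⅓*(-11/2))) - 1*(-368270) = -570*(1 + 486*(11/6)) + 368270 = -570*(1 + 891) + 368270 = -570*892 + 368270 = -508440 + 368270 = -140170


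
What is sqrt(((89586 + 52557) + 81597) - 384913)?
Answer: I*sqrt(161173) ≈ 401.46*I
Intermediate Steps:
sqrt(((89586 + 52557) + 81597) - 384913) = sqrt((142143 + 81597) - 384913) = sqrt(223740 - 384913) = sqrt(-161173) = I*sqrt(161173)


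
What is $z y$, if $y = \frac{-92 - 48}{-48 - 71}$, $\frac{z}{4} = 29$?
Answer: $\frac{2320}{17} \approx 136.47$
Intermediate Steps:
$z = 116$ ($z = 4 \cdot 29 = 116$)
$y = \frac{20}{17}$ ($y = - \frac{140}{-119} = \left(-140\right) \left(- \frac{1}{119}\right) = \frac{20}{17} \approx 1.1765$)
$z y = 116 \cdot \frac{20}{17} = \frac{2320}{17}$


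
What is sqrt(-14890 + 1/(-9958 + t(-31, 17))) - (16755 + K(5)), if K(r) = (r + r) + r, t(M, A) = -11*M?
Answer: -16770 + I*sqrt(1377126808827)/9617 ≈ -16770.0 + 122.02*I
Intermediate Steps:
K(r) = 3*r (K(r) = 2*r + r = 3*r)
sqrt(-14890 + 1/(-9958 + t(-31, 17))) - (16755 + K(5)) = sqrt(-14890 + 1/(-9958 - 11*(-31))) - (16755 + 3*5) = sqrt(-14890 + 1/(-9958 + 341)) - (16755 + 15) = sqrt(-14890 + 1/(-9617)) - 1*16770 = sqrt(-14890 - 1/9617) - 16770 = sqrt(-143197131/9617) - 16770 = I*sqrt(1377126808827)/9617 - 16770 = -16770 + I*sqrt(1377126808827)/9617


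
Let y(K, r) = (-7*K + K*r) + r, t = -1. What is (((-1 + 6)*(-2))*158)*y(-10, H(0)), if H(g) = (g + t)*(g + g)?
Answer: -110600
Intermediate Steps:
H(g) = 2*g*(-1 + g) (H(g) = (g - 1)*(g + g) = (-1 + g)*(2*g) = 2*g*(-1 + g))
y(K, r) = r - 7*K + K*r
(((-1 + 6)*(-2))*158)*y(-10, H(0)) = (((-1 + 6)*(-2))*158)*(2*0*(-1 + 0) - 7*(-10) - 20*0*(-1 + 0)) = ((5*(-2))*158)*(2*0*(-1) + 70 - 20*0*(-1)) = (-10*158)*(0 + 70 - 10*0) = -1580*(0 + 70 + 0) = -1580*70 = -110600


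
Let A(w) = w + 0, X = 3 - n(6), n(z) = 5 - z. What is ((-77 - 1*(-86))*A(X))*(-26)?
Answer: -936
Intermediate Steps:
X = 4 (X = 3 - (5 - 1*6) = 3 - (5 - 6) = 3 - 1*(-1) = 3 + 1 = 4)
A(w) = w
((-77 - 1*(-86))*A(X))*(-26) = ((-77 - 1*(-86))*4)*(-26) = ((-77 + 86)*4)*(-26) = (9*4)*(-26) = 36*(-26) = -936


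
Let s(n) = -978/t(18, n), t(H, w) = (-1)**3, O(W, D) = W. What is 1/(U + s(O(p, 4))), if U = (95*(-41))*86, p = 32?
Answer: -1/333992 ≈ -2.9941e-6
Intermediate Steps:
t(H, w) = -1
s(n) = 978 (s(n) = -978/(-1) = -978*(-1) = 978)
U = -334970 (U = -3895*86 = -334970)
1/(U + s(O(p, 4))) = 1/(-334970 + 978) = 1/(-333992) = -1/333992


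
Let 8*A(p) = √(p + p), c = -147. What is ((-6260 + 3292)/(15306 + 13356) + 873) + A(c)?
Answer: 12509479/14331 + 7*I*√6/8 ≈ 872.9 + 2.1433*I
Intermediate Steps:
A(p) = √2*√p/8 (A(p) = √(p + p)/8 = √(2*p)/8 = (√2*√p)/8 = √2*√p/8)
((-6260 + 3292)/(15306 + 13356) + 873) + A(c) = ((-6260 + 3292)/(15306 + 13356) + 873) + √2*√(-147)/8 = (-2968/28662 + 873) + √2*(7*I*√3)/8 = (-2968*1/28662 + 873) + 7*I*√6/8 = (-1484/14331 + 873) + 7*I*√6/8 = 12509479/14331 + 7*I*√6/8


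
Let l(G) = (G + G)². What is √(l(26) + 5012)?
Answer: 2*√1929 ≈ 87.841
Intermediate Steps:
l(G) = 4*G² (l(G) = (2*G)² = 4*G²)
√(l(26) + 5012) = √(4*26² + 5012) = √(4*676 + 5012) = √(2704 + 5012) = √7716 = 2*√1929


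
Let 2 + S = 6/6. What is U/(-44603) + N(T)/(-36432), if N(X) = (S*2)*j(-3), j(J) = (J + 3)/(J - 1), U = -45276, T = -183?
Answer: 45276/44603 ≈ 1.0151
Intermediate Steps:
S = -1 (S = -2 + 6/6 = -2 + 6*(⅙) = -2 + 1 = -1)
j(J) = (3 + J)/(-1 + J)
N(X) = 0 (N(X) = (-1*2)*((3 - 3)/(-1 - 3)) = -2*0/(-4) = -(-1)*0/2 = -2*0 = 0)
U/(-44603) + N(T)/(-36432) = -45276/(-44603) + 0/(-36432) = -45276*(-1/44603) + 0*(-1/36432) = 45276/44603 + 0 = 45276/44603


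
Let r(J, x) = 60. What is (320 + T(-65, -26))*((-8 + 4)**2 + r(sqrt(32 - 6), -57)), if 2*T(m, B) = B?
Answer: 23332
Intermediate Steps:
T(m, B) = B/2
(320 + T(-65, -26))*((-8 + 4)**2 + r(sqrt(32 - 6), -57)) = (320 + (1/2)*(-26))*((-8 + 4)**2 + 60) = (320 - 13)*((-4)**2 + 60) = 307*(16 + 60) = 307*76 = 23332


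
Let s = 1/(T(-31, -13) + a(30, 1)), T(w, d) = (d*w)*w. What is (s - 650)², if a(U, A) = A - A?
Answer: 65941724443401/156075049 ≈ 4.2250e+5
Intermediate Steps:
T(w, d) = d*w²
a(U, A) = 0
s = -1/12493 (s = 1/(-13*(-31)² + 0) = 1/(-13*961 + 0) = 1/(-12493 + 0) = 1/(-12493) = -1/12493 ≈ -8.0045e-5)
(s - 650)² = (-1/12493 - 650)² = (-8120451/12493)² = 65941724443401/156075049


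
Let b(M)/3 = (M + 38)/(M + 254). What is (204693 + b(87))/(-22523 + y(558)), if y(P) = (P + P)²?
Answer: 69800688/417020153 ≈ 0.16738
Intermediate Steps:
y(P) = 4*P² (y(P) = (2*P)² = 4*P²)
b(M) = 3*(38 + M)/(254 + M) (b(M) = 3*((M + 38)/(M + 254)) = 3*((38 + M)/(254 + M)) = 3*(38 + M)/(254 + M))
(204693 + b(87))/(-22523 + y(558)) = (204693 + 3*(38 + 87)/(254 + 87))/(-22523 + 4*558²) = (204693 + 3*125/341)/(-22523 + 4*311364) = (204693 + 3*(1/341)*125)/(-22523 + 1245456) = (204693 + 375/341)/1222933 = (69800688/341)*(1/1222933) = 69800688/417020153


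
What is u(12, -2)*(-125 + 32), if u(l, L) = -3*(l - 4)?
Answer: 2232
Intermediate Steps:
u(l, L) = 12 - 3*l (u(l, L) = -3*(-4 + l) = 12 - 3*l)
u(12, -2)*(-125 + 32) = (12 - 3*12)*(-125 + 32) = (12 - 36)*(-93) = -24*(-93) = 2232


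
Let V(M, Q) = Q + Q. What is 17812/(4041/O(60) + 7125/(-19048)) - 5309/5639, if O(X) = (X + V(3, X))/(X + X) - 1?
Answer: 1095955554065/868060955229 ≈ 1.2625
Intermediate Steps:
V(M, Q) = 2*Q
O(X) = ½ (O(X) = (X + 2*X)/(X + X) - 1 = (3*X)/((2*X)) - 1 = (3*X)*(1/(2*X)) - 1 = 3/2 - 1 = ½)
17812/(4041/O(60) + 7125/(-19048)) - 5309/5639 = 17812/(4041/(½) + 7125/(-19048)) - 5309/5639 = 17812/(4041*2 + 7125*(-1/19048)) - 5309*1/5639 = 17812/(8082 - 7125/19048) - 5309/5639 = 17812/(153938811/19048) - 5309/5639 = 17812*(19048/153938811) - 5309/5639 = 339282976/153938811 - 5309/5639 = 1095955554065/868060955229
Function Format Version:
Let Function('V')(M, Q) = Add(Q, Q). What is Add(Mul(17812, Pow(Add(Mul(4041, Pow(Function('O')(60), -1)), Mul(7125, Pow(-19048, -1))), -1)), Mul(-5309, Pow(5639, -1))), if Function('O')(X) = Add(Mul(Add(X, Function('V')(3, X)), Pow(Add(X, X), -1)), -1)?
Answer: Rational(1095955554065, 868060955229) ≈ 1.2625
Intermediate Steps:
Function('V')(M, Q) = Mul(2, Q)
Function('O')(X) = Rational(1, 2) (Function('O')(X) = Add(Mul(Add(X, Mul(2, X)), Pow(Add(X, X), -1)), -1) = Add(Mul(Mul(3, X), Pow(Mul(2, X), -1)), -1) = Add(Mul(Mul(3, X), Mul(Rational(1, 2), Pow(X, -1))), -1) = Add(Rational(3, 2), -1) = Rational(1, 2))
Add(Mul(17812, Pow(Add(Mul(4041, Pow(Function('O')(60), -1)), Mul(7125, Pow(-19048, -1))), -1)), Mul(-5309, Pow(5639, -1))) = Add(Mul(17812, Pow(Add(Mul(4041, Pow(Rational(1, 2), -1)), Mul(7125, Pow(-19048, -1))), -1)), Mul(-5309, Pow(5639, -1))) = Add(Mul(17812, Pow(Add(Mul(4041, 2), Mul(7125, Rational(-1, 19048))), -1)), Mul(-5309, Rational(1, 5639))) = Add(Mul(17812, Pow(Add(8082, Rational(-7125, 19048)), -1)), Rational(-5309, 5639)) = Add(Mul(17812, Pow(Rational(153938811, 19048), -1)), Rational(-5309, 5639)) = Add(Mul(17812, Rational(19048, 153938811)), Rational(-5309, 5639)) = Add(Rational(339282976, 153938811), Rational(-5309, 5639)) = Rational(1095955554065, 868060955229)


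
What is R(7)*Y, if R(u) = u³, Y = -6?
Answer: -2058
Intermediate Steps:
R(7)*Y = 7³*(-6) = 343*(-6) = -2058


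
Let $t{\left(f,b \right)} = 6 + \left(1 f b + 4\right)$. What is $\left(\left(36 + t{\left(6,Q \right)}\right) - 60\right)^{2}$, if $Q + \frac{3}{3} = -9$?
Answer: $5476$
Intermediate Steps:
$Q = -10$ ($Q = -1 - 9 = -10$)
$t{\left(f,b \right)} = 10 + b f$ ($t{\left(f,b \right)} = 6 + \left(f b + 4\right) = 6 + \left(b f + 4\right) = 6 + \left(4 + b f\right) = 10 + b f$)
$\left(\left(36 + t{\left(6,Q \right)}\right) - 60\right)^{2} = \left(\left(36 + \left(10 - 60\right)\right) - 60\right)^{2} = \left(\left(36 - 50\right) - 60\right)^{2} = \left(-14 - 60\right)^{2} = \left(-74\right)^{2} = 5476$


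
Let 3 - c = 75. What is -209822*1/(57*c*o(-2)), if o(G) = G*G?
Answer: 104911/8208 ≈ 12.782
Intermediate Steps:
o(G) = G²
c = -72 (c = 3 - 1*75 = 3 - 75 = -72)
-209822*1/(57*c*o(-2)) = -209822/(((-2)²*57)*(-72)) = -209822/((4*57)*(-72)) = -209822/(228*(-72)) = -209822/(-16416) = -209822*(-1/16416) = 104911/8208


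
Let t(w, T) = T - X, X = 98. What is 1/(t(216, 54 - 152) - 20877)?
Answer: -1/21073 ≈ -4.7454e-5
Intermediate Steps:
t(w, T) = -98 + T (t(w, T) = T - 1*98 = T - 98 = -98 + T)
1/(t(216, 54 - 152) - 20877) = 1/((-98 + (54 - 152)) - 20877) = 1/((-98 - 98) - 20877) = 1/(-196 - 20877) = 1/(-21073) = -1/21073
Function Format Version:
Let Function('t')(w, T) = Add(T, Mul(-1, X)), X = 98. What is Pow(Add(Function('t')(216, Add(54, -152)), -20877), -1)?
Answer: Rational(-1, 21073) ≈ -4.7454e-5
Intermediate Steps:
Function('t')(w, T) = Add(-98, T) (Function('t')(w, T) = Add(T, Mul(-1, 98)) = Add(T, -98) = Add(-98, T))
Pow(Add(Function('t')(216, Add(54, -152)), -20877), -1) = Pow(Add(Add(-98, Add(54, -152)), -20877), -1) = Pow(Add(Add(-98, -98), -20877), -1) = Pow(Add(-196, -20877), -1) = Pow(-21073, -1) = Rational(-1, 21073)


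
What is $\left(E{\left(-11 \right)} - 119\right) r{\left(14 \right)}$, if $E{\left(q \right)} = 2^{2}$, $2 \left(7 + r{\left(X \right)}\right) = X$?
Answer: $0$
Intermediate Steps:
$r{\left(X \right)} = -7 + \frac{X}{2}$
$E{\left(q \right)} = 4$
$\left(E{\left(-11 \right)} - 119\right) r{\left(14 \right)} = \left(4 - 119\right) \left(-7 + \frac{1}{2} \cdot 14\right) = - 115 \left(-7 + 7\right) = \left(-115\right) 0 = 0$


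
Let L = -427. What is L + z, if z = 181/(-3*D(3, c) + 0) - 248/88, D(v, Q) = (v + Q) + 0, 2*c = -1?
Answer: -74902/165 ≈ -453.95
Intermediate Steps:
c = -½ (c = (½)*(-1) = -½ ≈ -0.50000)
D(v, Q) = Q + v (D(v, Q) = (Q + v) + 0 = Q + v)
z = -4447/165 (z = 181/(-3*(-½ + 3) + 0) - 248/88 = 181/(-3*5/2 + 0) - 248*1/88 = 181/(-15/2 + 0) - 31/11 = 181/(-15/2) - 31/11 = 181*(-2/15) - 31/11 = -362/15 - 31/11 = -4447/165 ≈ -26.952)
L + z = -427 - 4447/165 = -74902/165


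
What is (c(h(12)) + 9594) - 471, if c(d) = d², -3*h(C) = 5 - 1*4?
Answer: 82108/9 ≈ 9123.1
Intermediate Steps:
h(C) = -⅓ (h(C) = -(5 - 1*4)/3 = -(5 - 4)/3 = -⅓*1 = -⅓)
(c(h(12)) + 9594) - 471 = ((-⅓)² + 9594) - 471 = (⅑ + 9594) - 471 = 86347/9 - 471 = 82108/9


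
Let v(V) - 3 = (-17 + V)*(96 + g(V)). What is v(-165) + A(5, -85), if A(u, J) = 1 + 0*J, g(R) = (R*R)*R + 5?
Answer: 817548372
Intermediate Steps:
g(R) = 5 + R**3 (g(R) = R**2*R + 5 = R**3 + 5 = 5 + R**3)
v(V) = 3 + (-17 + V)*(101 + V**3) (v(V) = 3 + (-17 + V)*(96 + (5 + V**3)) = 3 + (-17 + V)*(101 + V**3))
A(u, J) = 1 (A(u, J) = 1 + 0 = 1)
v(-165) + A(5, -85) = (-1714 + (-165)**4 - 17*(-165)**3 + 101*(-165)) + 1 = (-1714 + 741200625 - 17*(-4492125) - 16665) + 1 = (-1714 + 741200625 + 76366125 - 16665) + 1 = 817548371 + 1 = 817548372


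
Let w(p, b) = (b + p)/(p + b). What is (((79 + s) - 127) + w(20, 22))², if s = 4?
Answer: 1849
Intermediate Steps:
w(p, b) = 1 (w(p, b) = (b + p)/(b + p) = 1)
(((79 + s) - 127) + w(20, 22))² = (((79 + 4) - 127) + 1)² = ((83 - 127) + 1)² = (-44 + 1)² = (-43)² = 1849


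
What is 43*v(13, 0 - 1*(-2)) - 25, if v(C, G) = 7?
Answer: 276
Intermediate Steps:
43*v(13, 0 - 1*(-2)) - 25 = 43*7 - 25 = 301 - 25 = 276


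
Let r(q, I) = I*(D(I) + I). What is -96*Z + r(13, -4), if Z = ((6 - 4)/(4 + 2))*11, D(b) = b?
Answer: -320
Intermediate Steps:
Z = 11/3 (Z = (2/6)*11 = (2*(⅙))*11 = (⅓)*11 = 11/3 ≈ 3.6667)
r(q, I) = 2*I² (r(q, I) = I*(I + I) = I*(2*I) = 2*I²)
-96*Z + r(13, -4) = -96*11/3 + 2*(-4)² = -352 + 2*16 = -352 + 32 = -320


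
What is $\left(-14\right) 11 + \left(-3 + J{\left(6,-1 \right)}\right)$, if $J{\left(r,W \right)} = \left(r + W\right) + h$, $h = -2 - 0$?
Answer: $-154$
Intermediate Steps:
$h = -2$ ($h = -2 + 0 = -2$)
$J{\left(r,W \right)} = -2 + W + r$ ($J{\left(r,W \right)} = \left(r + W\right) - 2 = \left(W + r\right) - 2 = -2 + W + r$)
$\left(-14\right) 11 + \left(-3 + J{\left(6,-1 \right)}\right) = \left(-14\right) 11 - 0 = -154 + \left(-3 + 3\right) = -154 + 0 = -154$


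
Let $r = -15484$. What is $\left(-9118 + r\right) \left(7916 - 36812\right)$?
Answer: $710899392$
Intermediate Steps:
$\left(-9118 + r\right) \left(7916 - 36812\right) = \left(-9118 - 15484\right) \left(7916 - 36812\right) = \left(-24602\right) \left(-28896\right) = 710899392$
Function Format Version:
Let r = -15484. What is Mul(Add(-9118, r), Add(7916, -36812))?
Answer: 710899392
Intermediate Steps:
Mul(Add(-9118, r), Add(7916, -36812)) = Mul(Add(-9118, -15484), Add(7916, -36812)) = Mul(-24602, -28896) = 710899392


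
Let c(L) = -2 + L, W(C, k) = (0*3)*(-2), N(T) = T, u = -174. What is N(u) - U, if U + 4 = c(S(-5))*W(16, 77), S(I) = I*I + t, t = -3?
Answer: -170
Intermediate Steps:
W(C, k) = 0 (W(C, k) = 0*(-2) = 0)
S(I) = -3 + I² (S(I) = I*I - 3 = I² - 3 = -3 + I²)
U = -4 (U = -4 + (-2 + (-3 + (-5)²))*0 = -4 + (-2 + (-3 + 25))*0 = -4 + (-2 + 22)*0 = -4 + 20*0 = -4 + 0 = -4)
N(u) - U = -174 - 1*(-4) = -174 + 4 = -170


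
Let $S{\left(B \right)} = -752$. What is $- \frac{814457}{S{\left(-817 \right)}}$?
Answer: $\frac{814457}{752} \approx 1083.1$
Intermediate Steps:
$- \frac{814457}{S{\left(-817 \right)}} = - \frac{814457}{-752} = \left(-814457\right) \left(- \frac{1}{752}\right) = \frac{814457}{752}$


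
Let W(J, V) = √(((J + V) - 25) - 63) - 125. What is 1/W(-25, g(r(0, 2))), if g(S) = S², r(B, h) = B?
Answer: -125/15738 - I*√113/15738 ≈ -0.0079426 - 0.00067544*I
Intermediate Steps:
W(J, V) = -125 + √(-88 + J + V) (W(J, V) = √((-25 + J + V) - 63) - 125 = √(-88 + J + V) - 125 = -125 + √(-88 + J + V))
1/W(-25, g(r(0, 2))) = 1/(-125 + √(-88 - 25 + 0²)) = 1/(-125 + √(-88 - 25 + 0)) = 1/(-125 + √(-113)) = 1/(-125 + I*√113)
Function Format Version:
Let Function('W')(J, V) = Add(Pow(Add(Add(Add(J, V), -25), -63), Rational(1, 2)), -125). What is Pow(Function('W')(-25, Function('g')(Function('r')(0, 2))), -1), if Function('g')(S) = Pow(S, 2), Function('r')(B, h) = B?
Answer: Add(Rational(-125, 15738), Mul(Rational(-1, 15738), I, Pow(113, Rational(1, 2)))) ≈ Add(-0.0079426, Mul(-0.00067544, I))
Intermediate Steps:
Function('W')(J, V) = Add(-125, Pow(Add(-88, J, V), Rational(1, 2))) (Function('W')(J, V) = Add(Pow(Add(Add(-25, J, V), -63), Rational(1, 2)), -125) = Add(Pow(Add(-88, J, V), Rational(1, 2)), -125) = Add(-125, Pow(Add(-88, J, V), Rational(1, 2))))
Pow(Function('W')(-25, Function('g')(Function('r')(0, 2))), -1) = Pow(Add(-125, Pow(Add(-88, -25, Pow(0, 2)), Rational(1, 2))), -1) = Pow(Add(-125, Pow(Add(-88, -25, 0), Rational(1, 2))), -1) = Pow(Add(-125, Pow(-113, Rational(1, 2))), -1) = Pow(Add(-125, Mul(I, Pow(113, Rational(1, 2)))), -1)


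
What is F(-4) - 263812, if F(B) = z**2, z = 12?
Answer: -263668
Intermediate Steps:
F(B) = 144 (F(B) = 12**2 = 144)
F(-4) - 263812 = 144 - 263812 = -263668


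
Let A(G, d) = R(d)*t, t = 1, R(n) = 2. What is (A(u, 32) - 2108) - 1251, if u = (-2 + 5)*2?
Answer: -3357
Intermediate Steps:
u = 6 (u = 3*2 = 6)
A(G, d) = 2 (A(G, d) = 2*1 = 2)
(A(u, 32) - 2108) - 1251 = (2 - 2108) - 1251 = -2106 - 1251 = -3357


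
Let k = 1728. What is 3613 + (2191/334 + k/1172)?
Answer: 354361657/97862 ≈ 3621.0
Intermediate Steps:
3613 + (2191/334 + k/1172) = 3613 + (2191/334 + 1728/1172) = 3613 + (2191*(1/334) + 1728*(1/1172)) = 3613 + (2191/334 + 432/293) = 3613 + 786251/97862 = 354361657/97862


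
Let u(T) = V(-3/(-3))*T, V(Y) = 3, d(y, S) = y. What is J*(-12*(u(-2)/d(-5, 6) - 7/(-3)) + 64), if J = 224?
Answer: 24192/5 ≈ 4838.4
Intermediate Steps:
u(T) = 3*T
J*(-12*(u(-2)/d(-5, 6) - 7/(-3)) + 64) = 224*(-12*((3*(-2))/(-5) - 7/(-3)) + 64) = 224*(-12*(-6*(-⅕) - 7*(-⅓)) + 64) = 224*(-12*(6/5 + 7/3) + 64) = 224*(-12*53/15 + 64) = 224*(-212/5 + 64) = 224*(108/5) = 24192/5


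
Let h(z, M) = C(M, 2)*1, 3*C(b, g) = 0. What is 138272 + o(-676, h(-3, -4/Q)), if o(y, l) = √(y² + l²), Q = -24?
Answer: 138948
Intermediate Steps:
C(b, g) = 0 (C(b, g) = (⅓)*0 = 0)
h(z, M) = 0 (h(z, M) = 0*1 = 0)
o(y, l) = √(l² + y²)
138272 + o(-676, h(-3, -4/Q)) = 138272 + √(0² + (-676)²) = 138272 + √(0 + 456976) = 138272 + √456976 = 138272 + 676 = 138948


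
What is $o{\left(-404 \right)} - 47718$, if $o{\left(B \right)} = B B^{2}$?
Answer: $-65986982$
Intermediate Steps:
$o{\left(B \right)} = B^{3}$
$o{\left(-404 \right)} - 47718 = \left(-404\right)^{3} - 47718 = -65939264 - 47718 = -65986982$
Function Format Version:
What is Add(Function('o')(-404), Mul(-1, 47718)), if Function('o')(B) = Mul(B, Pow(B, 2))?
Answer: -65986982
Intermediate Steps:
Function('o')(B) = Pow(B, 3)
Add(Function('o')(-404), Mul(-1, 47718)) = Add(Pow(-404, 3), Mul(-1, 47718)) = Add(-65939264, -47718) = -65986982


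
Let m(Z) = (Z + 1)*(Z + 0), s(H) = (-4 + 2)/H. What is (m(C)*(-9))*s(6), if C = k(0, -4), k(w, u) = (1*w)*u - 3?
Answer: 18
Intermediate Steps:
k(w, u) = -3 + u*w (k(w, u) = w*u - 3 = u*w - 3 = -3 + u*w)
C = -3 (C = -3 - 4*0 = -3 + 0 = -3)
s(H) = -2/H
m(Z) = Z*(1 + Z) (m(Z) = (1 + Z)*Z = Z*(1 + Z))
(m(C)*(-9))*s(6) = (-3*(1 - 3)*(-9))*(-2/6) = (-3*(-2)*(-9))*(-2*1/6) = (6*(-9))*(-1/3) = -54*(-1/3) = 18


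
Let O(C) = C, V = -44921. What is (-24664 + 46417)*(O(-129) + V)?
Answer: -979972650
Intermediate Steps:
(-24664 + 46417)*(O(-129) + V) = (-24664 + 46417)*(-129 - 44921) = 21753*(-45050) = -979972650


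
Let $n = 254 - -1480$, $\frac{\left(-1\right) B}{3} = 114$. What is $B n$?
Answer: $-593028$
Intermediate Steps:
$B = -342$ ($B = \left(-3\right) 114 = -342$)
$n = 1734$ ($n = 254 + 1480 = 1734$)
$B n = \left(-342\right) 1734 = -593028$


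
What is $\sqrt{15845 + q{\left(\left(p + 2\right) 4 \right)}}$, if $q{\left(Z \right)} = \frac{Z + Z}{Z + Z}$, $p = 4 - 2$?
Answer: $\sqrt{15846} \approx 125.88$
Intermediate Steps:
$p = 2$ ($p = 4 - 2 = 2$)
$q{\left(Z \right)} = 1$ ($q{\left(Z \right)} = \frac{2 Z}{2 Z} = 2 Z \frac{1}{2 Z} = 1$)
$\sqrt{15845 + q{\left(\left(p + 2\right) 4 \right)}} = \sqrt{15845 + 1} = \sqrt{15846}$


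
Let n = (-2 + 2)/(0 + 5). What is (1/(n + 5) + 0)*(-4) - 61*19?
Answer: -5799/5 ≈ -1159.8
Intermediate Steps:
n = 0 (n = 0/5 = 0*(1/5) = 0)
(1/(n + 5) + 0)*(-4) - 61*19 = (1/(0 + 5) + 0)*(-4) - 61*19 = (1/5 + 0)*(-4) - 1159 = (1/5)*(-4) - 1159 = -4/5 - 1159 = -5799/5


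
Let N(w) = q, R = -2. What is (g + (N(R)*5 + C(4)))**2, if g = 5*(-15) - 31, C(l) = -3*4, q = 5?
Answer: 8649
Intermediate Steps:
N(w) = 5
C(l) = -12
g = -106 (g = -75 - 31 = -106)
(g + (N(R)*5 + C(4)))**2 = (-106 + (5*5 - 12))**2 = (-106 + (25 - 12))**2 = (-106 + 13)**2 = (-93)**2 = 8649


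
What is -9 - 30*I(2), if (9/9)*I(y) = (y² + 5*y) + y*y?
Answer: -549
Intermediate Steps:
I(y) = 2*y² + 5*y (I(y) = (y² + 5*y) + y*y = (y² + 5*y) + y² = 2*y² + 5*y)
-9 - 30*I(2) = -9 - 60*(5 + 2*2) = -9 - 60*(5 + 4) = -9 - 60*9 = -9 - 30*18 = -9 - 540 = -549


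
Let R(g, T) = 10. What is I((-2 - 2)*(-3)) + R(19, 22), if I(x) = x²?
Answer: 154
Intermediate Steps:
I((-2 - 2)*(-3)) + R(19, 22) = ((-2 - 2)*(-3))² + 10 = (-4*(-3))² + 10 = 12² + 10 = 144 + 10 = 154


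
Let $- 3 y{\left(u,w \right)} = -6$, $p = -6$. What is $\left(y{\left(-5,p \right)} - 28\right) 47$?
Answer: $-1222$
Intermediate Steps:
$y{\left(u,w \right)} = 2$ ($y{\left(u,w \right)} = \left(- \frac{1}{3}\right) \left(-6\right) = 2$)
$\left(y{\left(-5,p \right)} - 28\right) 47 = \left(2 - 28\right) 47 = \left(-26\right) 47 = -1222$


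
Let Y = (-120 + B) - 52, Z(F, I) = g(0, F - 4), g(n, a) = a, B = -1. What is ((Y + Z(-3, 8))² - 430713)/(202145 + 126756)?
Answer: -398313/328901 ≈ -1.2110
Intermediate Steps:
Z(F, I) = -4 + F (Z(F, I) = F - 4 = -4 + F)
Y = -173 (Y = (-120 - 1) - 52 = -121 - 52 = -173)
((Y + Z(-3, 8))² - 430713)/(202145 + 126756) = ((-173 + (-4 - 3))² - 430713)/(202145 + 126756) = ((-173 - 7)² - 430713)/328901 = ((-180)² - 430713)*(1/328901) = (32400 - 430713)*(1/328901) = -398313*1/328901 = -398313/328901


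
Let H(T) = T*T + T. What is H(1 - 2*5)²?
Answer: 5184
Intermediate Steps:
H(T) = T + T² (H(T) = T² + T = T + T²)
H(1 - 2*5)² = ((1 - 2*5)*(1 + (1 - 2*5)))² = ((1 - 10)*(1 + (1 - 10)))² = (-9*(1 - 9))² = (-9*(-8))² = 72² = 5184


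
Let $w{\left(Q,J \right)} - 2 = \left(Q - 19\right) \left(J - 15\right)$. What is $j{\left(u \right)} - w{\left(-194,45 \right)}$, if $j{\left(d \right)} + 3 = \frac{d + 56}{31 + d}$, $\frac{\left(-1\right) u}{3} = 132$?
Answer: $\frac{466173}{73} \approx 6385.9$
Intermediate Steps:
$w{\left(Q,J \right)} = 2 + \left(-19 + Q\right) \left(-15 + J\right)$ ($w{\left(Q,J \right)} = 2 + \left(Q - 19\right) \left(J - 15\right) = 2 + \left(-19 + Q\right) \left(-15 + J\right)$)
$u = -396$ ($u = \left(-3\right) 132 = -396$)
$j{\left(d \right)} = -3 + \frac{56 + d}{31 + d}$ ($j{\left(d \right)} = -3 + \frac{d + 56}{31 + d} = -3 + \frac{56 + d}{31 + d}$)
$j{\left(u \right)} - w{\left(-194,45 \right)} = \frac{-37 - -792}{31 - 396} - \left(287 - 855 - -2910 + 45 \left(-194\right)\right) = \frac{-37 + 792}{-365} - \left(287 - 855 + 2910 - 8730\right) = \left(- \frac{1}{365}\right) 755 - -6388 = - \frac{151}{73} + 6388 = \frac{466173}{73}$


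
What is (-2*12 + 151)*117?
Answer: 14859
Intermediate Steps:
(-2*12 + 151)*117 = (-24 + 151)*117 = 127*117 = 14859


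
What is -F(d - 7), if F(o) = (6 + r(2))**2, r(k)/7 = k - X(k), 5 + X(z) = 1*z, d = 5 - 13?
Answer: -1681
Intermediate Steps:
d = -8
X(z) = -5 + z (X(z) = -5 + 1*z = -5 + z)
r(k) = 35 (r(k) = 7*(k - (-5 + k)) = 7*(k + (5 - k)) = 7*5 = 35)
F(o) = 1681 (F(o) = (6 + 35)**2 = 41**2 = 1681)
-F(d - 7) = -1*1681 = -1681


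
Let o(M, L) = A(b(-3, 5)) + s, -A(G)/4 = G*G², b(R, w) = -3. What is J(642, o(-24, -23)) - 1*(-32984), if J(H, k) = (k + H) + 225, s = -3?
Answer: 33956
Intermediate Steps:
A(G) = -4*G³ (A(G) = -4*G*G² = -4*G³)
o(M, L) = 105 (o(M, L) = -4*(-3)³ - 3 = -4*(-27) - 3 = 108 - 3 = 105)
J(H, k) = 225 + H + k (J(H, k) = (H + k) + 225 = 225 + H + k)
J(642, o(-24, -23)) - 1*(-32984) = (225 + 642 + 105) - 1*(-32984) = 972 + 32984 = 33956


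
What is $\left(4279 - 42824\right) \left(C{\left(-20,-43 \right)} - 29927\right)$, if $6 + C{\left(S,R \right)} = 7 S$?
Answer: $1159163785$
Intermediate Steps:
$C{\left(S,R \right)} = -6 + 7 S$
$\left(4279 - 42824\right) \left(C{\left(-20,-43 \right)} - 29927\right) = \left(4279 - 42824\right) \left(\left(-6 + 7 \left(-20\right)\right) - 29927\right) = - 38545 \left(\left(-6 - 140\right) - 29927\right) = - 38545 \left(-146 - 29927\right) = \left(-38545\right) \left(-30073\right) = 1159163785$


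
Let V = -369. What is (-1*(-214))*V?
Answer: -78966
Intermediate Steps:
(-1*(-214))*V = -1*(-214)*(-369) = 214*(-369) = -78966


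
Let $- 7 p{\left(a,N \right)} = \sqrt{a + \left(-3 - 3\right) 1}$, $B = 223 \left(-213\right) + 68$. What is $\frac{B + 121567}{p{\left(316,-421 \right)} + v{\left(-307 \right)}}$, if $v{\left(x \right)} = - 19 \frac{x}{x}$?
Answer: $- \frac{23006872}{5793} + \frac{172984 \sqrt{310}}{5793} \approx -3445.7$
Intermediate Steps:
$B = -47431$ ($B = -47499 + 68 = -47431$)
$v{\left(x \right)} = -19$ ($v{\left(x \right)} = \left(-19\right) 1 = -19$)
$p{\left(a,N \right)} = - \frac{\sqrt{-6 + a}}{7}$ ($p{\left(a,N \right)} = - \frac{\sqrt{a + \left(-3 - 3\right) 1}}{7} = - \frac{\sqrt{a - 6}}{7} = - \frac{\sqrt{-6 + a}}{7}$)
$\frac{B + 121567}{p{\left(316,-421 \right)} + v{\left(-307 \right)}} = \frac{-47431 + 121567}{- \frac{\sqrt{-6 + 316}}{7} - 19} = \frac{74136}{- \frac{\sqrt{310}}{7} - 19} = \frac{74136}{-19 - \frac{\sqrt{310}}{7}}$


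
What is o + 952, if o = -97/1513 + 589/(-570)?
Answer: 43161467/45390 ≈ 950.90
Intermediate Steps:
o = -49813/45390 (o = -97*1/1513 + 589*(-1/570) = -97/1513 - 31/30 = -49813/45390 ≈ -1.0974)
o + 952 = -49813/45390 + 952 = 43161467/45390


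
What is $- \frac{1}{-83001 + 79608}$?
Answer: $\frac{1}{3393} \approx 0.00029472$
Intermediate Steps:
$- \frac{1}{-83001 + 79608} = - \frac{1}{-3393} = \left(-1\right) \left(- \frac{1}{3393}\right) = \frac{1}{3393}$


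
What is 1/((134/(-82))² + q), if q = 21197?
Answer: 1681/35636646 ≈ 4.7171e-5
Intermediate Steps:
1/((134/(-82))² + q) = 1/((134/(-82))² + 21197) = 1/((134*(-1/82))² + 21197) = 1/((-67/41)² + 21197) = 1/(4489/1681 + 21197) = 1/(35636646/1681) = 1681/35636646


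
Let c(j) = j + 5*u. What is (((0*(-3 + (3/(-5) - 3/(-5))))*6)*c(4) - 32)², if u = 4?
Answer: 1024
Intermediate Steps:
c(j) = 20 + j (c(j) = j + 5*4 = j + 20 = 20 + j)
(((0*(-3 + (3/(-5) - 3/(-5))))*6)*c(4) - 32)² = (((0*(-3 + (3/(-5) - 3/(-5))))*6)*(20 + 4) - 32)² = (((0*(-3 + (3*(-⅕) - 3*(-⅕))))*6)*24 - 32)² = (((0*(-3 + (-⅗ + ⅗)))*6)*24 - 32)² = (((0*(-3 + 0))*6)*24 - 32)² = (((0*(-3))*6)*24 - 32)² = ((0*6)*24 - 32)² = (0*24 - 32)² = (0 - 32)² = (-32)² = 1024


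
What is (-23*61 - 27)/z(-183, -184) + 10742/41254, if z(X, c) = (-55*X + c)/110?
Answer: -3191556249/203815387 ≈ -15.659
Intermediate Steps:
z(X, c) = -X/2 + c/110 (z(X, c) = (c - 55*X)*(1/110) = -X/2 + c/110)
(-23*61 - 27)/z(-183, -184) + 10742/41254 = (-23*61 - 27)/(-1/2*(-183) + (1/110)*(-184)) + 10742/41254 = (-1403 - 27)/(183/2 - 92/55) + 10742*(1/41254) = -1430/9881/110 + 5371/20627 = -1430*110/9881 + 5371/20627 = -157300/9881 + 5371/20627 = -3191556249/203815387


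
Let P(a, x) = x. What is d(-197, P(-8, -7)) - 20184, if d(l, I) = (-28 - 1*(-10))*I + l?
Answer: -20255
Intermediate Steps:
d(l, I) = l - 18*I (d(l, I) = (-28 + 10)*I + l = -18*I + l = l - 18*I)
d(-197, P(-8, -7)) - 20184 = (-197 - 18*(-7)) - 20184 = (-197 + 126) - 20184 = -71 - 20184 = -20255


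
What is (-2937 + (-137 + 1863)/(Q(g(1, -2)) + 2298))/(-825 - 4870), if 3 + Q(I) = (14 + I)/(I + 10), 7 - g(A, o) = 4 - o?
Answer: 37084817/71927850 ≈ 0.51558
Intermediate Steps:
g(A, o) = 3 + o (g(A, o) = 7 - (4 - o) = 7 + (-4 + o) = 3 + o)
Q(I) = -3 + (14 + I)/(10 + I) (Q(I) = -3 + (14 + I)/(I + 10) = -3 + (14 + I)/(10 + I))
(-2937 + (-137 + 1863)/(Q(g(1, -2)) + 2298))/(-825 - 4870) = (-2937 + (-137 + 1863)/(2*(-8 - (3 - 2))/(10 + (3 - 2)) + 2298))/(-825 - 4870) = (-2937 + 1726/(2*(-8 - 1*1)/(10 + 1) + 2298))/(-5695) = (-2937 + 1726/(2*(-8 - 1)/11 + 2298))*(-1/5695) = (-2937 + 1726/(2*(1/11)*(-9) + 2298))*(-1/5695) = (-2937 + 1726/(-18/11 + 2298))*(-1/5695) = (-2937 + 1726/(25260/11))*(-1/5695) = (-2937 + 1726*(11/25260))*(-1/5695) = (-2937 + 9493/12630)*(-1/5695) = -37084817/12630*(-1/5695) = 37084817/71927850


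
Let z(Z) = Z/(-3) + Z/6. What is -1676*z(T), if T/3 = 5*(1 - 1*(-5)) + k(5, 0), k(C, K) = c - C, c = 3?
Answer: 23464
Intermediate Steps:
k(C, K) = 3 - C
T = 84 (T = 3*(5*(1 - 1*(-5)) + (3 - 1*5)) = 3*(5*(1 + 5) + (3 - 5)) = 3*(5*6 - 2) = 3*(30 - 2) = 3*28 = 84)
z(Z) = -Z/6 (z(Z) = Z*(-⅓) + Z*(⅙) = -Z/3 + Z/6 = -Z/6)
-1676*z(T) = -(-838)*84/3 = -1676*(-14) = 23464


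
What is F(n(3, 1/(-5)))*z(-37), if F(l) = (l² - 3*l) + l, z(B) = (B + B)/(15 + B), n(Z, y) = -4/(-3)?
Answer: -296/99 ≈ -2.9899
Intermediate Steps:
n(Z, y) = 4/3 (n(Z, y) = -4*(-⅓) = 4/3)
z(B) = 2*B/(15 + B) (z(B) = (2*B)/(15 + B) = 2*B/(15 + B))
F(l) = l² - 2*l
F(n(3, 1/(-5)))*z(-37) = (4*(-2 + 4/3)/3)*(2*(-37)/(15 - 37)) = ((4/3)*(-⅔))*(2*(-37)/(-22)) = -16*(-37)*(-1)/(9*22) = -8/9*37/11 = -296/99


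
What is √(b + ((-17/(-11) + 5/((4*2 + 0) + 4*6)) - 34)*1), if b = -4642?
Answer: 27*I*√49654/88 ≈ 68.369*I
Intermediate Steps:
√(b + ((-17/(-11) + 5/((4*2 + 0) + 4*6)) - 34)*1) = √(-4642 + ((-17/(-11) + 5/((4*2 + 0) + 4*6)) - 34)*1) = √(-4642 + ((-17*(-1/11) + 5/((8 + 0) + 24)) - 34)*1) = √(-4642 + ((17/11 + 5/(8 + 24)) - 34)*1) = √(-4642 + ((17/11 + 5/32) - 34)*1) = √(-4642 + (599/352 - 34)*1) = √(-4642 - 11369/352*1) = √(-4642 - 11369/352) = √(-1645353/352) = 27*I*√49654/88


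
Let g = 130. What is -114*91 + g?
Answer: -10244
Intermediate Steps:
-114*91 + g = -114*91 + 130 = -10374 + 130 = -10244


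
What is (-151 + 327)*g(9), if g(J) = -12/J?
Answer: -704/3 ≈ -234.67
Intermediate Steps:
(-151 + 327)*g(9) = (-151 + 327)*(-12/9) = 176*(-12*1/9) = 176*(-4/3) = -704/3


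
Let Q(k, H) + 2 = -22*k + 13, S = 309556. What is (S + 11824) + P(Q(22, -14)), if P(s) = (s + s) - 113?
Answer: 320321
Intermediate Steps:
Q(k, H) = 11 - 22*k (Q(k, H) = -2 + (-22*k + 13) = -2 + (13 - 22*k) = 11 - 22*k)
P(s) = -113 + 2*s (P(s) = 2*s - 113 = -113 + 2*s)
(S + 11824) + P(Q(22, -14)) = (309556 + 11824) + (-113 + 2*(11 - 22*22)) = 321380 + (-113 + 2*(11 - 484)) = 321380 + (-113 + 2*(-473)) = 321380 + (-113 - 946) = 321380 - 1059 = 320321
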